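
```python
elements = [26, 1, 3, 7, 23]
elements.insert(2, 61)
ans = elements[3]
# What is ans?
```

Answer: 3

Derivation:
Trace (tracking ans):
elements = [26, 1, 3, 7, 23]  # -> elements = [26, 1, 3, 7, 23]
elements.insert(2, 61)  # -> elements = [26, 1, 61, 3, 7, 23]
ans = elements[3]  # -> ans = 3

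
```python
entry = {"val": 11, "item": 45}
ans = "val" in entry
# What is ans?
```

Answer: True

Derivation:
Trace (tracking ans):
entry = {'val': 11, 'item': 45}  # -> entry = {'val': 11, 'item': 45}
ans = 'val' in entry  # -> ans = True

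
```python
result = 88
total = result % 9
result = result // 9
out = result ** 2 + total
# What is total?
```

Answer: 7

Derivation:
Trace (tracking total):
result = 88  # -> result = 88
total = result % 9  # -> total = 7
result = result // 9  # -> result = 9
out = result ** 2 + total  # -> out = 88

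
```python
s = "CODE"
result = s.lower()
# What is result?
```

Answer: 'code'

Derivation:
Trace (tracking result):
s = 'CODE'  # -> s = 'CODE'
result = s.lower()  # -> result = 'code'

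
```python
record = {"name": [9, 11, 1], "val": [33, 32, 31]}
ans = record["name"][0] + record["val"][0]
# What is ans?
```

Trace (tracking ans):
record = {'name': [9, 11, 1], 'val': [33, 32, 31]}  # -> record = {'name': [9, 11, 1], 'val': [33, 32, 31]}
ans = record['name'][0] + record['val'][0]  # -> ans = 42

Answer: 42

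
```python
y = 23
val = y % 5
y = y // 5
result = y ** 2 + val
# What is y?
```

Trace (tracking y):
y = 23  # -> y = 23
val = y % 5  # -> val = 3
y = y // 5  # -> y = 4
result = y ** 2 + val  # -> result = 19

Answer: 4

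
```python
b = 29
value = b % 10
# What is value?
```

Trace (tracking value):
b = 29  # -> b = 29
value = b % 10  # -> value = 9

Answer: 9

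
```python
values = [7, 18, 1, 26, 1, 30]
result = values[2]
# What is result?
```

Answer: 1

Derivation:
Trace (tracking result):
values = [7, 18, 1, 26, 1, 30]  # -> values = [7, 18, 1, 26, 1, 30]
result = values[2]  # -> result = 1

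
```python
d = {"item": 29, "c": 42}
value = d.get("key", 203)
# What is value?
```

Answer: 203

Derivation:
Trace (tracking value):
d = {'item': 29, 'c': 42}  # -> d = {'item': 29, 'c': 42}
value = d.get('key', 203)  # -> value = 203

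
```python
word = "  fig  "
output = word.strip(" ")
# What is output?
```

Trace (tracking output):
word = '  fig  '  # -> word = '  fig  '
output = word.strip(' ')  # -> output = 'fig'

Answer: 'fig'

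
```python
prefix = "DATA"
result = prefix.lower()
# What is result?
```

Trace (tracking result):
prefix = 'DATA'  # -> prefix = 'DATA'
result = prefix.lower()  # -> result = 'data'

Answer: 'data'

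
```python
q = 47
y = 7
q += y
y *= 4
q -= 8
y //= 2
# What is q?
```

Answer: 46

Derivation:
Trace (tracking q):
q = 47  # -> q = 47
y = 7  # -> y = 7
q += y  # -> q = 54
y *= 4  # -> y = 28
q -= 8  # -> q = 46
y //= 2  # -> y = 14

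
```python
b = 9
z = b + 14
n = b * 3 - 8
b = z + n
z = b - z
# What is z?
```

Answer: 19

Derivation:
Trace (tracking z):
b = 9  # -> b = 9
z = b + 14  # -> z = 23
n = b * 3 - 8  # -> n = 19
b = z + n  # -> b = 42
z = b - z  # -> z = 19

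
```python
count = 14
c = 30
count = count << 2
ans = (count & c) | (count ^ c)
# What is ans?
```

Answer: 62

Derivation:
Trace (tracking ans):
count = 14  # -> count = 14
c = 30  # -> c = 30
count = count << 2  # -> count = 56
ans = count & c | count ^ c  # -> ans = 62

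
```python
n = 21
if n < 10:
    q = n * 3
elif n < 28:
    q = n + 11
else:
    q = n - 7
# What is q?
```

Answer: 32

Derivation:
Trace (tracking q):
n = 21  # -> n = 21
if n < 10:  # condition is False
elif n < 28:  # condition is True
    q = n + 11  # -> q = 32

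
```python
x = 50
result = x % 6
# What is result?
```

Answer: 2

Derivation:
Trace (tracking result):
x = 50  # -> x = 50
result = x % 6  # -> result = 2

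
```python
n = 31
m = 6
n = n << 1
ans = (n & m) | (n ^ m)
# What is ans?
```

Trace (tracking ans):
n = 31  # -> n = 31
m = 6  # -> m = 6
n = n << 1  # -> n = 62
ans = n & m | n ^ m  # -> ans = 62

Answer: 62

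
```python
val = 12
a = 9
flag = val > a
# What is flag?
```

Answer: True

Derivation:
Trace (tracking flag):
val = 12  # -> val = 12
a = 9  # -> a = 9
flag = val > a  # -> flag = True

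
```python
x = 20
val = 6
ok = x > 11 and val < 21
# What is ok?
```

Trace (tracking ok):
x = 20  # -> x = 20
val = 6  # -> val = 6
ok = x > 11 and val < 21  # -> ok = True

Answer: True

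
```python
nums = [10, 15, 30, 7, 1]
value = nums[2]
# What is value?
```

Answer: 30

Derivation:
Trace (tracking value):
nums = [10, 15, 30, 7, 1]  # -> nums = [10, 15, 30, 7, 1]
value = nums[2]  # -> value = 30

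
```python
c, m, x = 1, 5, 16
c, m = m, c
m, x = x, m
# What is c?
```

Answer: 5

Derivation:
Trace (tracking c):
c, m, x = (1, 5, 16)  # -> c = 1, m = 5, x = 16
c, m = (m, c)  # -> c = 5, m = 1
m, x = (x, m)  # -> m = 16, x = 1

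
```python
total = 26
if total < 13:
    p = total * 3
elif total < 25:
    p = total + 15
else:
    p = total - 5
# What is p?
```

Answer: 21

Derivation:
Trace (tracking p):
total = 26  # -> total = 26
if total < 13:  # condition is False
elif total < 25:  # condition is False
else:
    p = total - 5  # -> p = 21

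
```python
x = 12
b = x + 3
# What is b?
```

Trace (tracking b):
x = 12  # -> x = 12
b = x + 3  # -> b = 15

Answer: 15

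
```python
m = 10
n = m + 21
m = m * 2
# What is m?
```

Trace (tracking m):
m = 10  # -> m = 10
n = m + 21  # -> n = 31
m = m * 2  # -> m = 20

Answer: 20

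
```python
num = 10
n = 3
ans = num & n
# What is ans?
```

Trace (tracking ans):
num = 10  # -> num = 10
n = 3  # -> n = 3
ans = num & n  # -> ans = 2

Answer: 2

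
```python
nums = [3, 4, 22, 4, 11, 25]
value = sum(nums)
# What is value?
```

Trace (tracking value):
nums = [3, 4, 22, 4, 11, 25]  # -> nums = [3, 4, 22, 4, 11, 25]
value = sum(nums)  # -> value = 69

Answer: 69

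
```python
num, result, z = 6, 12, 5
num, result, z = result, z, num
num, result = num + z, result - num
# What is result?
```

Answer: -7

Derivation:
Trace (tracking result):
num, result, z = (6, 12, 5)  # -> num = 6, result = 12, z = 5
num, result, z = (result, z, num)  # -> num = 12, result = 5, z = 6
num, result = (num + z, result - num)  # -> num = 18, result = -7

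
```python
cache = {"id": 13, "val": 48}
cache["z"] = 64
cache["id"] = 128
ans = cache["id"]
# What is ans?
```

Answer: 128

Derivation:
Trace (tracking ans):
cache = {'id': 13, 'val': 48}  # -> cache = {'id': 13, 'val': 48}
cache['z'] = 64  # -> cache = {'id': 13, 'val': 48, 'z': 64}
cache['id'] = 128  # -> cache = {'id': 128, 'val': 48, 'z': 64}
ans = cache['id']  # -> ans = 128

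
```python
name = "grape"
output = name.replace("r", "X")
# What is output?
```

Trace (tracking output):
name = 'grape'  # -> name = 'grape'
output = name.replace('r', 'X')  # -> output = 'gXape'

Answer: 'gXape'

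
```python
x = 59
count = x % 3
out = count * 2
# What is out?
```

Answer: 4

Derivation:
Trace (tracking out):
x = 59  # -> x = 59
count = x % 3  # -> count = 2
out = count * 2  # -> out = 4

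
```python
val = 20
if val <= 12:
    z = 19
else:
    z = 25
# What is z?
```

Trace (tracking z):
val = 20  # -> val = 20
if val <= 12:  # condition is False
else:
    z = 25  # -> z = 25

Answer: 25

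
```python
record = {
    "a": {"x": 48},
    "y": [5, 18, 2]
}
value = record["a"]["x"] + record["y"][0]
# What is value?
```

Trace (tracking value):
record = {'a': {'x': 48}, 'y': [5, 18, 2]}  # -> record = {'a': {'x': 48}, 'y': [5, 18, 2]}
value = record['a']['x'] + record['y'][0]  # -> value = 53

Answer: 53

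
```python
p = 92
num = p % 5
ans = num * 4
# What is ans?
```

Answer: 8

Derivation:
Trace (tracking ans):
p = 92  # -> p = 92
num = p % 5  # -> num = 2
ans = num * 4  # -> ans = 8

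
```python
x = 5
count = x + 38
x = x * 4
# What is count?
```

Answer: 43

Derivation:
Trace (tracking count):
x = 5  # -> x = 5
count = x + 38  # -> count = 43
x = x * 4  # -> x = 20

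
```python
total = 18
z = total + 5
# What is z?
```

Answer: 23

Derivation:
Trace (tracking z):
total = 18  # -> total = 18
z = total + 5  # -> z = 23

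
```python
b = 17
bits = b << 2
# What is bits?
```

Trace (tracking bits):
b = 17  # -> b = 17
bits = b << 2  # -> bits = 68

Answer: 68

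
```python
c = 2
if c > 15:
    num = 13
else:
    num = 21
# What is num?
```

Trace (tracking num):
c = 2  # -> c = 2
if c > 15:  # condition is False
else:
    num = 21  # -> num = 21

Answer: 21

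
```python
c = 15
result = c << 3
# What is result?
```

Answer: 120

Derivation:
Trace (tracking result):
c = 15  # -> c = 15
result = c << 3  # -> result = 120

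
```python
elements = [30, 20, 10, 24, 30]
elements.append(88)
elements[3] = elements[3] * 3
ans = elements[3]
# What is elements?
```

Answer: [30, 20, 10, 72, 30, 88]

Derivation:
Trace (tracking elements):
elements = [30, 20, 10, 24, 30]  # -> elements = [30, 20, 10, 24, 30]
elements.append(88)  # -> elements = [30, 20, 10, 24, 30, 88]
elements[3] = elements[3] * 3  # -> elements = [30, 20, 10, 72, 30, 88]
ans = elements[3]  # -> ans = 72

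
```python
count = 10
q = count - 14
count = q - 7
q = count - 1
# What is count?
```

Trace (tracking count):
count = 10  # -> count = 10
q = count - 14  # -> q = -4
count = q - 7  # -> count = -11
q = count - 1  # -> q = -12

Answer: -11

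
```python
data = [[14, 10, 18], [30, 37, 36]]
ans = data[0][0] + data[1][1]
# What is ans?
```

Trace (tracking ans):
data = [[14, 10, 18], [30, 37, 36]]  # -> data = [[14, 10, 18], [30, 37, 36]]
ans = data[0][0] + data[1][1]  # -> ans = 51

Answer: 51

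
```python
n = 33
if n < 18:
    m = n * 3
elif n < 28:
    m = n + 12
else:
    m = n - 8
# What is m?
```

Answer: 25

Derivation:
Trace (tracking m):
n = 33  # -> n = 33
if n < 18:  # condition is False
elif n < 28:  # condition is False
else:
    m = n - 8  # -> m = 25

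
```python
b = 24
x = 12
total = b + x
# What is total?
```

Answer: 36

Derivation:
Trace (tracking total):
b = 24  # -> b = 24
x = 12  # -> x = 12
total = b + x  # -> total = 36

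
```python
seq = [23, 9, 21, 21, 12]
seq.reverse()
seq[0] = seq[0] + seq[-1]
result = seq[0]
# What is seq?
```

Trace (tracking seq):
seq = [23, 9, 21, 21, 12]  # -> seq = [23, 9, 21, 21, 12]
seq.reverse()  # -> seq = [12, 21, 21, 9, 23]
seq[0] = seq[0] + seq[-1]  # -> seq = [35, 21, 21, 9, 23]
result = seq[0]  # -> result = 35

Answer: [35, 21, 21, 9, 23]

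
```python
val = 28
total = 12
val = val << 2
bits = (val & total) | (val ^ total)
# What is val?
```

Answer: 112

Derivation:
Trace (tracking val):
val = 28  # -> val = 28
total = 12  # -> total = 12
val = val << 2  # -> val = 112
bits = val & total | val ^ total  # -> bits = 124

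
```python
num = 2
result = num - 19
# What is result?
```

Trace (tracking result):
num = 2  # -> num = 2
result = num - 19  # -> result = -17

Answer: -17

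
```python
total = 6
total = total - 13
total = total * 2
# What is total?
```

Answer: -14

Derivation:
Trace (tracking total):
total = 6  # -> total = 6
total = total - 13  # -> total = -7
total = total * 2  # -> total = -14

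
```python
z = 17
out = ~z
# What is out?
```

Trace (tracking out):
z = 17  # -> z = 17
out = ~z  # -> out = -18

Answer: -18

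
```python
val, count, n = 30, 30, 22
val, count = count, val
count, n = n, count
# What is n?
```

Trace (tracking n):
val, count, n = (30, 30, 22)  # -> val = 30, count = 30, n = 22
val, count = (count, val)  # -> val = 30, count = 30
count, n = (n, count)  # -> count = 22, n = 30

Answer: 30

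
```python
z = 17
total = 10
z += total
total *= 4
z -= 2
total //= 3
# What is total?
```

Answer: 13

Derivation:
Trace (tracking total):
z = 17  # -> z = 17
total = 10  # -> total = 10
z += total  # -> z = 27
total *= 4  # -> total = 40
z -= 2  # -> z = 25
total //= 3  # -> total = 13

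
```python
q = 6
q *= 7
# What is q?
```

Answer: 42

Derivation:
Trace (tracking q):
q = 6  # -> q = 6
q *= 7  # -> q = 42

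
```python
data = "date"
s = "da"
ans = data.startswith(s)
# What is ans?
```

Trace (tracking ans):
data = 'date'  # -> data = 'date'
s = 'da'  # -> s = 'da'
ans = data.startswith(s)  # -> ans = True

Answer: True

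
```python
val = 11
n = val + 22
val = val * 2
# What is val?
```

Answer: 22

Derivation:
Trace (tracking val):
val = 11  # -> val = 11
n = val + 22  # -> n = 33
val = val * 2  # -> val = 22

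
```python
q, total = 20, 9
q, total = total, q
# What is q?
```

Answer: 9

Derivation:
Trace (tracking q):
q, total = (20, 9)  # -> q = 20, total = 9
q, total = (total, q)  # -> q = 9, total = 20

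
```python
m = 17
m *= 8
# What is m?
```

Answer: 136

Derivation:
Trace (tracking m):
m = 17  # -> m = 17
m *= 8  # -> m = 136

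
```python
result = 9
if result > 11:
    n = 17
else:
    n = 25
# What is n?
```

Trace (tracking n):
result = 9  # -> result = 9
if result > 11:  # condition is False
else:
    n = 25  # -> n = 25

Answer: 25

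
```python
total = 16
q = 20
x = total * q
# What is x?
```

Answer: 320

Derivation:
Trace (tracking x):
total = 16  # -> total = 16
q = 20  # -> q = 20
x = total * q  # -> x = 320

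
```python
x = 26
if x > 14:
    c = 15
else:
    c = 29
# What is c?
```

Trace (tracking c):
x = 26  # -> x = 26
if x > 14:  # condition is True
    c = 15  # -> c = 15

Answer: 15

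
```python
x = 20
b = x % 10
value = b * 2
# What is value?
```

Answer: 0

Derivation:
Trace (tracking value):
x = 20  # -> x = 20
b = x % 10  # -> b = 0
value = b * 2  # -> value = 0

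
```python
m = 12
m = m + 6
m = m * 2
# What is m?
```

Answer: 36

Derivation:
Trace (tracking m):
m = 12  # -> m = 12
m = m + 6  # -> m = 18
m = m * 2  # -> m = 36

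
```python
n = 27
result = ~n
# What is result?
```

Trace (tracking result):
n = 27  # -> n = 27
result = ~n  # -> result = -28

Answer: -28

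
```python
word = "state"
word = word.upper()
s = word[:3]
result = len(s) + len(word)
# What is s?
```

Trace (tracking s):
word = 'state'  # -> word = 'state'
word = word.upper()  # -> word = 'STATE'
s = word[:3]  # -> s = 'STA'
result = len(s) + len(word)  # -> result = 8

Answer: 'STA'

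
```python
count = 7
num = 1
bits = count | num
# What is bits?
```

Trace (tracking bits):
count = 7  # -> count = 7
num = 1  # -> num = 1
bits = count | num  # -> bits = 7

Answer: 7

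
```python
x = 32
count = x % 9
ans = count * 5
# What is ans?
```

Trace (tracking ans):
x = 32  # -> x = 32
count = x % 9  # -> count = 5
ans = count * 5  # -> ans = 25

Answer: 25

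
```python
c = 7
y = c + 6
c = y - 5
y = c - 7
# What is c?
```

Answer: 8

Derivation:
Trace (tracking c):
c = 7  # -> c = 7
y = c + 6  # -> y = 13
c = y - 5  # -> c = 8
y = c - 7  # -> y = 1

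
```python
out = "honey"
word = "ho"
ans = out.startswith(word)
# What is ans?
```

Answer: True

Derivation:
Trace (tracking ans):
out = 'honey'  # -> out = 'honey'
word = 'ho'  # -> word = 'ho'
ans = out.startswith(word)  # -> ans = True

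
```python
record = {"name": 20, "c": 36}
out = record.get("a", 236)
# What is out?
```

Answer: 236

Derivation:
Trace (tracking out):
record = {'name': 20, 'c': 36}  # -> record = {'name': 20, 'c': 36}
out = record.get('a', 236)  # -> out = 236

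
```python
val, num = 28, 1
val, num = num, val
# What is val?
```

Answer: 1

Derivation:
Trace (tracking val):
val, num = (28, 1)  # -> val = 28, num = 1
val, num = (num, val)  # -> val = 1, num = 28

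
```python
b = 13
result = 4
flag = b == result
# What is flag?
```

Answer: False

Derivation:
Trace (tracking flag):
b = 13  # -> b = 13
result = 4  # -> result = 4
flag = b == result  # -> flag = False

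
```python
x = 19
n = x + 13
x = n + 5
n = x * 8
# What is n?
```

Answer: 296

Derivation:
Trace (tracking n):
x = 19  # -> x = 19
n = x + 13  # -> n = 32
x = n + 5  # -> x = 37
n = x * 8  # -> n = 296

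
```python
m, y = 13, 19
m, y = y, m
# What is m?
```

Answer: 19

Derivation:
Trace (tracking m):
m, y = (13, 19)  # -> m = 13, y = 19
m, y = (y, m)  # -> m = 19, y = 13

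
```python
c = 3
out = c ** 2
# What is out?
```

Trace (tracking out):
c = 3  # -> c = 3
out = c ** 2  # -> out = 9

Answer: 9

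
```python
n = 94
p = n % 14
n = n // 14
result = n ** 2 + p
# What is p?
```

Trace (tracking p):
n = 94  # -> n = 94
p = n % 14  # -> p = 10
n = n // 14  # -> n = 6
result = n ** 2 + p  # -> result = 46

Answer: 10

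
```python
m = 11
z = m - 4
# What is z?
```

Answer: 7

Derivation:
Trace (tracking z):
m = 11  # -> m = 11
z = m - 4  # -> z = 7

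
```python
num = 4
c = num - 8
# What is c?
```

Answer: -4

Derivation:
Trace (tracking c):
num = 4  # -> num = 4
c = num - 8  # -> c = -4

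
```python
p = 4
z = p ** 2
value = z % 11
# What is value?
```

Trace (tracking value):
p = 4  # -> p = 4
z = p ** 2  # -> z = 16
value = z % 11  # -> value = 5

Answer: 5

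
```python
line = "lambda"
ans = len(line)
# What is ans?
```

Answer: 6

Derivation:
Trace (tracking ans):
line = 'lambda'  # -> line = 'lambda'
ans = len(line)  # -> ans = 6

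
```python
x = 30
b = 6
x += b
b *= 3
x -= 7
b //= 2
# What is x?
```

Answer: 29

Derivation:
Trace (tracking x):
x = 30  # -> x = 30
b = 6  # -> b = 6
x += b  # -> x = 36
b *= 3  # -> b = 18
x -= 7  # -> x = 29
b //= 2  # -> b = 9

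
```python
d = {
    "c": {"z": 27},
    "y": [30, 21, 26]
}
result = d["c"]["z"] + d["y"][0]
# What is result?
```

Answer: 57

Derivation:
Trace (tracking result):
d = {'c': {'z': 27}, 'y': [30, 21, 26]}  # -> d = {'c': {'z': 27}, 'y': [30, 21, 26]}
result = d['c']['z'] + d['y'][0]  # -> result = 57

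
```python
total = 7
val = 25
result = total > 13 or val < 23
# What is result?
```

Trace (tracking result):
total = 7  # -> total = 7
val = 25  # -> val = 25
result = total > 13 or val < 23  # -> result = False

Answer: False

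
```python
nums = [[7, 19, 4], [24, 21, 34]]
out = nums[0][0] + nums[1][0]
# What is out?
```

Answer: 31

Derivation:
Trace (tracking out):
nums = [[7, 19, 4], [24, 21, 34]]  # -> nums = [[7, 19, 4], [24, 21, 34]]
out = nums[0][0] + nums[1][0]  # -> out = 31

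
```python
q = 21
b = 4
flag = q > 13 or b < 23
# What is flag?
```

Answer: True

Derivation:
Trace (tracking flag):
q = 21  # -> q = 21
b = 4  # -> b = 4
flag = q > 13 or b < 23  # -> flag = True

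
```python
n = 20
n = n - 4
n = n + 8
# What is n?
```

Answer: 24

Derivation:
Trace (tracking n):
n = 20  # -> n = 20
n = n - 4  # -> n = 16
n = n + 8  # -> n = 24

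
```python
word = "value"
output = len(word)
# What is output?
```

Answer: 5

Derivation:
Trace (tracking output):
word = 'value'  # -> word = 'value'
output = len(word)  # -> output = 5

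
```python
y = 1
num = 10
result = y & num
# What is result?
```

Answer: 0

Derivation:
Trace (tracking result):
y = 1  # -> y = 1
num = 10  # -> num = 10
result = y & num  # -> result = 0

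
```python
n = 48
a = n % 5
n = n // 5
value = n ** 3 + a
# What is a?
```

Trace (tracking a):
n = 48  # -> n = 48
a = n % 5  # -> a = 3
n = n // 5  # -> n = 9
value = n ** 3 + a  # -> value = 732

Answer: 3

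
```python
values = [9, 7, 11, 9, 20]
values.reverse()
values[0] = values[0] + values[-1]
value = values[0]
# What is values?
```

Trace (tracking values):
values = [9, 7, 11, 9, 20]  # -> values = [9, 7, 11, 9, 20]
values.reverse()  # -> values = [20, 9, 11, 7, 9]
values[0] = values[0] + values[-1]  # -> values = [29, 9, 11, 7, 9]
value = values[0]  # -> value = 29

Answer: [29, 9, 11, 7, 9]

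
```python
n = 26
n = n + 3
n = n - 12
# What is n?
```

Answer: 17

Derivation:
Trace (tracking n):
n = 26  # -> n = 26
n = n + 3  # -> n = 29
n = n - 12  # -> n = 17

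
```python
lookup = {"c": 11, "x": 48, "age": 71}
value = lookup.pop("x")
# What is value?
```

Answer: 48

Derivation:
Trace (tracking value):
lookup = {'c': 11, 'x': 48, 'age': 71}  # -> lookup = {'c': 11, 'x': 48, 'age': 71}
value = lookup.pop('x')  # -> value = 48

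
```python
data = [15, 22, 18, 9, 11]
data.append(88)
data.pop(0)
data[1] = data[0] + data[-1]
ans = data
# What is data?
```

Answer: [22, 110, 9, 11, 88]

Derivation:
Trace (tracking data):
data = [15, 22, 18, 9, 11]  # -> data = [15, 22, 18, 9, 11]
data.append(88)  # -> data = [15, 22, 18, 9, 11, 88]
data.pop(0)  # -> data = [22, 18, 9, 11, 88]
data[1] = data[0] + data[-1]  # -> data = [22, 110, 9, 11, 88]
ans = data  # -> ans = [22, 110, 9, 11, 88]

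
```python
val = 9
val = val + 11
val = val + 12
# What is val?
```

Answer: 32

Derivation:
Trace (tracking val):
val = 9  # -> val = 9
val = val + 11  # -> val = 20
val = val + 12  # -> val = 32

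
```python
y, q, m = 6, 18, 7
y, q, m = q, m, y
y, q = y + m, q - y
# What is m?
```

Trace (tracking m):
y, q, m = (6, 18, 7)  # -> y = 6, q = 18, m = 7
y, q, m = (q, m, y)  # -> y = 18, q = 7, m = 6
y, q = (y + m, q - y)  # -> y = 24, q = -11

Answer: 6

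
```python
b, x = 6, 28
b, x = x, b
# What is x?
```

Trace (tracking x):
b, x = (6, 28)  # -> b = 6, x = 28
b, x = (x, b)  # -> b = 28, x = 6

Answer: 6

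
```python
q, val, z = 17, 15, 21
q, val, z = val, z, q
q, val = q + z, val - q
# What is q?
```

Trace (tracking q):
q, val, z = (17, 15, 21)  # -> q = 17, val = 15, z = 21
q, val, z = (val, z, q)  # -> q = 15, val = 21, z = 17
q, val = (q + z, val - q)  # -> q = 32, val = 6

Answer: 32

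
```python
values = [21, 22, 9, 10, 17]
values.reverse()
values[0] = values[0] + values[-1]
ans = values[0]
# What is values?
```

Trace (tracking values):
values = [21, 22, 9, 10, 17]  # -> values = [21, 22, 9, 10, 17]
values.reverse()  # -> values = [17, 10, 9, 22, 21]
values[0] = values[0] + values[-1]  # -> values = [38, 10, 9, 22, 21]
ans = values[0]  # -> ans = 38

Answer: [38, 10, 9, 22, 21]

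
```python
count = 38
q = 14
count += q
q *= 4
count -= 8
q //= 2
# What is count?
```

Answer: 44

Derivation:
Trace (tracking count):
count = 38  # -> count = 38
q = 14  # -> q = 14
count += q  # -> count = 52
q *= 4  # -> q = 56
count -= 8  # -> count = 44
q //= 2  # -> q = 28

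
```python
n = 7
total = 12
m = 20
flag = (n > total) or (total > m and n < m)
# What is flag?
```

Answer: False

Derivation:
Trace (tracking flag):
n = 7  # -> n = 7
total = 12  # -> total = 12
m = 20  # -> m = 20
flag = n > total or (total > m and n < m)  # -> flag = False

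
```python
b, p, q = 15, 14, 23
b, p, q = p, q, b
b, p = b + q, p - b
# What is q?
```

Answer: 15

Derivation:
Trace (tracking q):
b, p, q = (15, 14, 23)  # -> b = 15, p = 14, q = 23
b, p, q = (p, q, b)  # -> b = 14, p = 23, q = 15
b, p = (b + q, p - b)  # -> b = 29, p = 9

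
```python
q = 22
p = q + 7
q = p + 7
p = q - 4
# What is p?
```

Trace (tracking p):
q = 22  # -> q = 22
p = q + 7  # -> p = 29
q = p + 7  # -> q = 36
p = q - 4  # -> p = 32

Answer: 32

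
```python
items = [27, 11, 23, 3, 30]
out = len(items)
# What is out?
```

Trace (tracking out):
items = [27, 11, 23, 3, 30]  # -> items = [27, 11, 23, 3, 30]
out = len(items)  # -> out = 5

Answer: 5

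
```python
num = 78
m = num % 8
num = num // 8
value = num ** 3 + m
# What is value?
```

Trace (tracking value):
num = 78  # -> num = 78
m = num % 8  # -> m = 6
num = num // 8  # -> num = 9
value = num ** 3 + m  # -> value = 735

Answer: 735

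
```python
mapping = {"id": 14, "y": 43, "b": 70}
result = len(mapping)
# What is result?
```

Answer: 3

Derivation:
Trace (tracking result):
mapping = {'id': 14, 'y': 43, 'b': 70}  # -> mapping = {'id': 14, 'y': 43, 'b': 70}
result = len(mapping)  # -> result = 3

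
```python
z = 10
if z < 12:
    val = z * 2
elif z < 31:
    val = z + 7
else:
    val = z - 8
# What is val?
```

Answer: 20

Derivation:
Trace (tracking val):
z = 10  # -> z = 10
if z < 12:  # condition is True
    val = z * 2  # -> val = 20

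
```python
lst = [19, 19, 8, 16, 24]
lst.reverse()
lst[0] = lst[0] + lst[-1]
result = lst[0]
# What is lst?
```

Answer: [43, 16, 8, 19, 19]

Derivation:
Trace (tracking lst):
lst = [19, 19, 8, 16, 24]  # -> lst = [19, 19, 8, 16, 24]
lst.reverse()  # -> lst = [24, 16, 8, 19, 19]
lst[0] = lst[0] + lst[-1]  # -> lst = [43, 16, 8, 19, 19]
result = lst[0]  # -> result = 43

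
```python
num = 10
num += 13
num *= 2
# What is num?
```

Answer: 46

Derivation:
Trace (tracking num):
num = 10  # -> num = 10
num += 13  # -> num = 23
num *= 2  # -> num = 46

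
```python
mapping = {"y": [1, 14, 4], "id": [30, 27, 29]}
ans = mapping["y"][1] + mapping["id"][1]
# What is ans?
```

Answer: 41

Derivation:
Trace (tracking ans):
mapping = {'y': [1, 14, 4], 'id': [30, 27, 29]}  # -> mapping = {'y': [1, 14, 4], 'id': [30, 27, 29]}
ans = mapping['y'][1] + mapping['id'][1]  # -> ans = 41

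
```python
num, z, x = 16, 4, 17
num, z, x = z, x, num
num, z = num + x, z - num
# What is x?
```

Trace (tracking x):
num, z, x = (16, 4, 17)  # -> num = 16, z = 4, x = 17
num, z, x = (z, x, num)  # -> num = 4, z = 17, x = 16
num, z = (num + x, z - num)  # -> num = 20, z = 13

Answer: 16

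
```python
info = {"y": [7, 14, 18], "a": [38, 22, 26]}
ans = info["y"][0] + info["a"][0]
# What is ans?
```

Trace (tracking ans):
info = {'y': [7, 14, 18], 'a': [38, 22, 26]}  # -> info = {'y': [7, 14, 18], 'a': [38, 22, 26]}
ans = info['y'][0] + info['a'][0]  # -> ans = 45

Answer: 45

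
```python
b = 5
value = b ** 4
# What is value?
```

Trace (tracking value):
b = 5  # -> b = 5
value = b ** 4  # -> value = 625

Answer: 625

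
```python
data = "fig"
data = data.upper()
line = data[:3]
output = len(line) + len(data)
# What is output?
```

Answer: 6

Derivation:
Trace (tracking output):
data = 'fig'  # -> data = 'fig'
data = data.upper()  # -> data = 'FIG'
line = data[:3]  # -> line = 'FIG'
output = len(line) + len(data)  # -> output = 6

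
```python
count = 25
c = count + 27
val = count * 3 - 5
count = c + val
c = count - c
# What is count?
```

Answer: 122

Derivation:
Trace (tracking count):
count = 25  # -> count = 25
c = count + 27  # -> c = 52
val = count * 3 - 5  # -> val = 70
count = c + val  # -> count = 122
c = count - c  # -> c = 70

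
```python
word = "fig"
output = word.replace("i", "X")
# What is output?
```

Answer: 'fXg'

Derivation:
Trace (tracking output):
word = 'fig'  # -> word = 'fig'
output = word.replace('i', 'X')  # -> output = 'fXg'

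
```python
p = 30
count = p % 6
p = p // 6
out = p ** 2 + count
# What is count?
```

Answer: 0

Derivation:
Trace (tracking count):
p = 30  # -> p = 30
count = p % 6  # -> count = 0
p = p // 6  # -> p = 5
out = p ** 2 + count  # -> out = 25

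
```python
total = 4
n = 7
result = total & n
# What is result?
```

Answer: 4

Derivation:
Trace (tracking result):
total = 4  # -> total = 4
n = 7  # -> n = 7
result = total & n  # -> result = 4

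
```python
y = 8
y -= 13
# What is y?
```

Answer: -5

Derivation:
Trace (tracking y):
y = 8  # -> y = 8
y -= 13  # -> y = -5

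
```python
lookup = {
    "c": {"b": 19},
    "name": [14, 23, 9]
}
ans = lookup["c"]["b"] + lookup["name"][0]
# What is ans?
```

Answer: 33

Derivation:
Trace (tracking ans):
lookup = {'c': {'b': 19}, 'name': [14, 23, 9]}  # -> lookup = {'c': {'b': 19}, 'name': [14, 23, 9]}
ans = lookup['c']['b'] + lookup['name'][0]  # -> ans = 33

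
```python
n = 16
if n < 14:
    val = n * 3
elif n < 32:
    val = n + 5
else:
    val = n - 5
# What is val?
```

Answer: 21

Derivation:
Trace (tracking val):
n = 16  # -> n = 16
if n < 14:  # condition is False
elif n < 32:  # condition is True
    val = n + 5  # -> val = 21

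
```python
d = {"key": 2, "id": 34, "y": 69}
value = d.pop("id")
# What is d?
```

Trace (tracking d):
d = {'key': 2, 'id': 34, 'y': 69}  # -> d = {'key': 2, 'id': 34, 'y': 69}
value = d.pop('id')  # -> value = 34

Answer: {'key': 2, 'y': 69}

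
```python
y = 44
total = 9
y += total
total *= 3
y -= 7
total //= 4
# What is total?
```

Trace (tracking total):
y = 44  # -> y = 44
total = 9  # -> total = 9
y += total  # -> y = 53
total *= 3  # -> total = 27
y -= 7  # -> y = 46
total //= 4  # -> total = 6

Answer: 6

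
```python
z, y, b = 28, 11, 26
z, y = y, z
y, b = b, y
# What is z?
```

Answer: 11

Derivation:
Trace (tracking z):
z, y, b = (28, 11, 26)  # -> z = 28, y = 11, b = 26
z, y = (y, z)  # -> z = 11, y = 28
y, b = (b, y)  # -> y = 26, b = 28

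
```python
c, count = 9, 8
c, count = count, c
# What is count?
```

Answer: 9

Derivation:
Trace (tracking count):
c, count = (9, 8)  # -> c = 9, count = 8
c, count = (count, c)  # -> c = 8, count = 9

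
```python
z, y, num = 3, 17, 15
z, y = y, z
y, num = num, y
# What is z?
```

Trace (tracking z):
z, y, num = (3, 17, 15)  # -> z = 3, y = 17, num = 15
z, y = (y, z)  # -> z = 17, y = 3
y, num = (num, y)  # -> y = 15, num = 3

Answer: 17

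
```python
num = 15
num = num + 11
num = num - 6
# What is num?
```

Trace (tracking num):
num = 15  # -> num = 15
num = num + 11  # -> num = 26
num = num - 6  # -> num = 20

Answer: 20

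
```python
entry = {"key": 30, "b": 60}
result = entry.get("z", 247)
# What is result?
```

Answer: 247

Derivation:
Trace (tracking result):
entry = {'key': 30, 'b': 60}  # -> entry = {'key': 30, 'b': 60}
result = entry.get('z', 247)  # -> result = 247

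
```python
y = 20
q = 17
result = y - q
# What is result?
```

Trace (tracking result):
y = 20  # -> y = 20
q = 17  # -> q = 17
result = y - q  # -> result = 3

Answer: 3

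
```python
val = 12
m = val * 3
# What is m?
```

Trace (tracking m):
val = 12  # -> val = 12
m = val * 3  # -> m = 36

Answer: 36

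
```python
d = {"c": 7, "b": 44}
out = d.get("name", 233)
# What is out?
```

Trace (tracking out):
d = {'c': 7, 'b': 44}  # -> d = {'c': 7, 'b': 44}
out = d.get('name', 233)  # -> out = 233

Answer: 233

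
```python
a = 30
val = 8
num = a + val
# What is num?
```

Answer: 38

Derivation:
Trace (tracking num):
a = 30  # -> a = 30
val = 8  # -> val = 8
num = a + val  # -> num = 38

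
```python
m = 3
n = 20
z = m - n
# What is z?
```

Answer: -17

Derivation:
Trace (tracking z):
m = 3  # -> m = 3
n = 20  # -> n = 20
z = m - n  # -> z = -17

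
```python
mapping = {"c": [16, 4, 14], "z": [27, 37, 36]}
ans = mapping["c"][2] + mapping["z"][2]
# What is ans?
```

Answer: 50

Derivation:
Trace (tracking ans):
mapping = {'c': [16, 4, 14], 'z': [27, 37, 36]}  # -> mapping = {'c': [16, 4, 14], 'z': [27, 37, 36]}
ans = mapping['c'][2] + mapping['z'][2]  # -> ans = 50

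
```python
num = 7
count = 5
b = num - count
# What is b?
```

Answer: 2

Derivation:
Trace (tracking b):
num = 7  # -> num = 7
count = 5  # -> count = 5
b = num - count  # -> b = 2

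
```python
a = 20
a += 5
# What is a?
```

Answer: 25

Derivation:
Trace (tracking a):
a = 20  # -> a = 20
a += 5  # -> a = 25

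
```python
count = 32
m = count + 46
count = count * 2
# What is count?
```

Trace (tracking count):
count = 32  # -> count = 32
m = count + 46  # -> m = 78
count = count * 2  # -> count = 64

Answer: 64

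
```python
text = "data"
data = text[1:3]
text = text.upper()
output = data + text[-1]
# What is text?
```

Answer: 'DATA'

Derivation:
Trace (tracking text):
text = 'data'  # -> text = 'data'
data = text[1:3]  # -> data = 'at'
text = text.upper()  # -> text = 'DATA'
output = data + text[-1]  # -> output = 'atA'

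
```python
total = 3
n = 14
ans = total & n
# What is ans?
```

Trace (tracking ans):
total = 3  # -> total = 3
n = 14  # -> n = 14
ans = total & n  # -> ans = 2

Answer: 2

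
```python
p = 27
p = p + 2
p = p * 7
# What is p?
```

Answer: 203

Derivation:
Trace (tracking p):
p = 27  # -> p = 27
p = p + 2  # -> p = 29
p = p * 7  # -> p = 203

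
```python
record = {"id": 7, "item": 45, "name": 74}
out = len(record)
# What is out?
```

Trace (tracking out):
record = {'id': 7, 'item': 45, 'name': 74}  # -> record = {'id': 7, 'item': 45, 'name': 74}
out = len(record)  # -> out = 3

Answer: 3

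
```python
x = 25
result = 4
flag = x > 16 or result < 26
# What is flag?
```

Answer: True

Derivation:
Trace (tracking flag):
x = 25  # -> x = 25
result = 4  # -> result = 4
flag = x > 16 or result < 26  # -> flag = True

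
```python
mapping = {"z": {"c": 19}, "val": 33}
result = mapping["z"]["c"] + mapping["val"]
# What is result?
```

Answer: 52

Derivation:
Trace (tracking result):
mapping = {'z': {'c': 19}, 'val': 33}  # -> mapping = {'z': {'c': 19}, 'val': 33}
result = mapping['z']['c'] + mapping['val']  # -> result = 52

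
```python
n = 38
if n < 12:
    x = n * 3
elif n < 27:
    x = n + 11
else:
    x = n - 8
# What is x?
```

Answer: 30

Derivation:
Trace (tracking x):
n = 38  # -> n = 38
if n < 12:  # condition is False
elif n < 27:  # condition is False
else:
    x = n - 8  # -> x = 30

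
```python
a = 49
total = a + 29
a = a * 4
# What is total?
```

Trace (tracking total):
a = 49  # -> a = 49
total = a + 29  # -> total = 78
a = a * 4  # -> a = 196

Answer: 78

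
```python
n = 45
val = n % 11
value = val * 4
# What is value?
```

Trace (tracking value):
n = 45  # -> n = 45
val = n % 11  # -> val = 1
value = val * 4  # -> value = 4

Answer: 4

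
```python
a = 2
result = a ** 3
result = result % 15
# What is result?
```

Answer: 8

Derivation:
Trace (tracking result):
a = 2  # -> a = 2
result = a ** 3  # -> result = 8
result = result % 15  # -> result = 8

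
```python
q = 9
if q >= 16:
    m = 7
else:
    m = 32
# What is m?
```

Answer: 32

Derivation:
Trace (tracking m):
q = 9  # -> q = 9
if q >= 16:  # condition is False
else:
    m = 32  # -> m = 32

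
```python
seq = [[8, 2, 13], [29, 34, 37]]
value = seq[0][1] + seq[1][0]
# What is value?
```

Answer: 31

Derivation:
Trace (tracking value):
seq = [[8, 2, 13], [29, 34, 37]]  # -> seq = [[8, 2, 13], [29, 34, 37]]
value = seq[0][1] + seq[1][0]  # -> value = 31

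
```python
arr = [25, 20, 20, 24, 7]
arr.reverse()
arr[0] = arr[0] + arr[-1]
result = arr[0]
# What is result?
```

Answer: 32

Derivation:
Trace (tracking result):
arr = [25, 20, 20, 24, 7]  # -> arr = [25, 20, 20, 24, 7]
arr.reverse()  # -> arr = [7, 24, 20, 20, 25]
arr[0] = arr[0] + arr[-1]  # -> arr = [32, 24, 20, 20, 25]
result = arr[0]  # -> result = 32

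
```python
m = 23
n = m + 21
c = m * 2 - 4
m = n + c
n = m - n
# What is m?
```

Trace (tracking m):
m = 23  # -> m = 23
n = m + 21  # -> n = 44
c = m * 2 - 4  # -> c = 42
m = n + c  # -> m = 86
n = m - n  # -> n = 42

Answer: 86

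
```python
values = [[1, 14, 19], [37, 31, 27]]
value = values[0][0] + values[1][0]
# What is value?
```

Answer: 38

Derivation:
Trace (tracking value):
values = [[1, 14, 19], [37, 31, 27]]  # -> values = [[1, 14, 19], [37, 31, 27]]
value = values[0][0] + values[1][0]  # -> value = 38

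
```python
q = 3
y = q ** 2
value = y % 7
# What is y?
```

Answer: 9

Derivation:
Trace (tracking y):
q = 3  # -> q = 3
y = q ** 2  # -> y = 9
value = y % 7  # -> value = 2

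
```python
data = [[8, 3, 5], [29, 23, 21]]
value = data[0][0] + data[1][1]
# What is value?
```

Answer: 31

Derivation:
Trace (tracking value):
data = [[8, 3, 5], [29, 23, 21]]  # -> data = [[8, 3, 5], [29, 23, 21]]
value = data[0][0] + data[1][1]  # -> value = 31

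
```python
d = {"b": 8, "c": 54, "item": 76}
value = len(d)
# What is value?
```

Answer: 3

Derivation:
Trace (tracking value):
d = {'b': 8, 'c': 54, 'item': 76}  # -> d = {'b': 8, 'c': 54, 'item': 76}
value = len(d)  # -> value = 3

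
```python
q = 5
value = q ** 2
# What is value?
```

Trace (tracking value):
q = 5  # -> q = 5
value = q ** 2  # -> value = 25

Answer: 25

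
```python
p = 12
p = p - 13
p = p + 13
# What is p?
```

Trace (tracking p):
p = 12  # -> p = 12
p = p - 13  # -> p = -1
p = p + 13  # -> p = 12

Answer: 12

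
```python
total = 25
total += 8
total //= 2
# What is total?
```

Trace (tracking total):
total = 25  # -> total = 25
total += 8  # -> total = 33
total //= 2  # -> total = 16

Answer: 16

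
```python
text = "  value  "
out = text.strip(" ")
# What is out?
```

Answer: 'value'

Derivation:
Trace (tracking out):
text = '  value  '  # -> text = '  value  '
out = text.strip(' ')  # -> out = 'value'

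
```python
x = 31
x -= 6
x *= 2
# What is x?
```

Trace (tracking x):
x = 31  # -> x = 31
x -= 6  # -> x = 25
x *= 2  # -> x = 50

Answer: 50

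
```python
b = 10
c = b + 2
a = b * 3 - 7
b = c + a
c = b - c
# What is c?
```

Trace (tracking c):
b = 10  # -> b = 10
c = b + 2  # -> c = 12
a = b * 3 - 7  # -> a = 23
b = c + a  # -> b = 35
c = b - c  # -> c = 23

Answer: 23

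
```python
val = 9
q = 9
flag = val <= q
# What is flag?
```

Answer: True

Derivation:
Trace (tracking flag):
val = 9  # -> val = 9
q = 9  # -> q = 9
flag = val <= q  # -> flag = True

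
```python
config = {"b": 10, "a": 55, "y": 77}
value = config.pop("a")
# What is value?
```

Trace (tracking value):
config = {'b': 10, 'a': 55, 'y': 77}  # -> config = {'b': 10, 'a': 55, 'y': 77}
value = config.pop('a')  # -> value = 55

Answer: 55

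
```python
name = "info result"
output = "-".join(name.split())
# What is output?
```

Answer: 'info-result'

Derivation:
Trace (tracking output):
name = 'info result'  # -> name = 'info result'
output = '-'.join(name.split())  # -> output = 'info-result'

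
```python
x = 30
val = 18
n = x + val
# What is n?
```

Answer: 48

Derivation:
Trace (tracking n):
x = 30  # -> x = 30
val = 18  # -> val = 18
n = x + val  # -> n = 48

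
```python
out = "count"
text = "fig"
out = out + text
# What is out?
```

Answer: 'countfig'

Derivation:
Trace (tracking out):
out = 'count'  # -> out = 'count'
text = 'fig'  # -> text = 'fig'
out = out + text  # -> out = 'countfig'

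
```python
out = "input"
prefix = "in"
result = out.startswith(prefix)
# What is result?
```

Answer: True

Derivation:
Trace (tracking result):
out = 'input'  # -> out = 'input'
prefix = 'in'  # -> prefix = 'in'
result = out.startswith(prefix)  # -> result = True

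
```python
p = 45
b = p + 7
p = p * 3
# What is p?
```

Trace (tracking p):
p = 45  # -> p = 45
b = p + 7  # -> b = 52
p = p * 3  # -> p = 135

Answer: 135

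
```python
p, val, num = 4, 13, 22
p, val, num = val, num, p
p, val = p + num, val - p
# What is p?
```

Trace (tracking p):
p, val, num = (4, 13, 22)  # -> p = 4, val = 13, num = 22
p, val, num = (val, num, p)  # -> p = 13, val = 22, num = 4
p, val = (p + num, val - p)  # -> p = 17, val = 9

Answer: 17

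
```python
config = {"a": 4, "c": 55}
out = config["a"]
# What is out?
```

Answer: 4

Derivation:
Trace (tracking out):
config = {'a': 4, 'c': 55}  # -> config = {'a': 4, 'c': 55}
out = config['a']  # -> out = 4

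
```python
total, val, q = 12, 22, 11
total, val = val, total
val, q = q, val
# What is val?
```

Answer: 11

Derivation:
Trace (tracking val):
total, val, q = (12, 22, 11)  # -> total = 12, val = 22, q = 11
total, val = (val, total)  # -> total = 22, val = 12
val, q = (q, val)  # -> val = 11, q = 12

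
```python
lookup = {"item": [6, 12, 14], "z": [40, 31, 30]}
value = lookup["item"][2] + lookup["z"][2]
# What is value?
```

Answer: 44

Derivation:
Trace (tracking value):
lookup = {'item': [6, 12, 14], 'z': [40, 31, 30]}  # -> lookup = {'item': [6, 12, 14], 'z': [40, 31, 30]}
value = lookup['item'][2] + lookup['z'][2]  # -> value = 44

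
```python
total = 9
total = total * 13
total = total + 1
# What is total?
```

Answer: 118

Derivation:
Trace (tracking total):
total = 9  # -> total = 9
total = total * 13  # -> total = 117
total = total + 1  # -> total = 118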